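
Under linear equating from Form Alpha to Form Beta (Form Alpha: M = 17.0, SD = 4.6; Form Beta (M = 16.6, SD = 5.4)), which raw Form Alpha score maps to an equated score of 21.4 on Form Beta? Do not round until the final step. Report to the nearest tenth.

Invert y = (SD_Y/SD_X)(x − M_X) + M_Y:
x = (SD_X/SD_Y)(y − M_Y) + M_X = (4.6/5.4)(21.4 − 16.6) + 17.0
x = 0.851852 × 4.800 + 17.0 = 21.1

21.1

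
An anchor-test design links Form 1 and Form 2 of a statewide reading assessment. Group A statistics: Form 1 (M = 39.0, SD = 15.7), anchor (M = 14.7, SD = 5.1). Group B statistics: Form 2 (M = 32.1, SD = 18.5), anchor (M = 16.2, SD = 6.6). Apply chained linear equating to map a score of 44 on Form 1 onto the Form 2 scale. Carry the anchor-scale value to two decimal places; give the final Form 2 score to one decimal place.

32.4

Form 1 → anchor (Group A): v = (5.1/15.7)(44 − 39.0) + 14.7 = 16.32
anchor → Form 2 (Group B): y = (18.5/6.6)(16.32 − 16.2) + 32.1 = 32.4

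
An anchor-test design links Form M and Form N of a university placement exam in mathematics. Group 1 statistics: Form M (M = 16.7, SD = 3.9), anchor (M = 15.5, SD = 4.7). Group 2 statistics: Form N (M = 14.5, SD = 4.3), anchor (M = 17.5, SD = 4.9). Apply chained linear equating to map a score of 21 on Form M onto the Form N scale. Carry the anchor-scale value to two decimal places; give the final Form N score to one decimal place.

Form M → anchor (Group 1): v = (4.7/3.9)(21 − 16.7) + 15.5 = 20.68
anchor → Form N (Group 2): y = (4.3/4.9)(20.68 − 17.5) + 14.5 = 17.3

17.3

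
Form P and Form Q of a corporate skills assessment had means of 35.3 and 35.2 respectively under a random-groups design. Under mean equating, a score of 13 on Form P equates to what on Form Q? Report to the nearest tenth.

12.9

Mean equating: y = x + (M_Y − M_X) = 13 + (35.2 − 35.3) = 12.9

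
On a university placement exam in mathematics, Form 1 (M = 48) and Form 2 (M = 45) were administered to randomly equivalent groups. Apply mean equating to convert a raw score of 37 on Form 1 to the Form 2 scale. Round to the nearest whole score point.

34

Mean equating: y = x + (M_Y − M_X) = 37 + (45 − 48) = 34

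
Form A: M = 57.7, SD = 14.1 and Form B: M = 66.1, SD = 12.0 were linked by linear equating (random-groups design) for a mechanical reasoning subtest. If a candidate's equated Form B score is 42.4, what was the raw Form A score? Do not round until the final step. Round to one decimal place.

29.9

Invert y = (SD_Y/SD_X)(x − M_X) + M_Y:
x = (SD_X/SD_Y)(y − M_Y) + M_X = (14.1/12.0)(42.4 − 66.1) + 57.7
x = 1.175000 × -23.700 + 57.7 = 29.9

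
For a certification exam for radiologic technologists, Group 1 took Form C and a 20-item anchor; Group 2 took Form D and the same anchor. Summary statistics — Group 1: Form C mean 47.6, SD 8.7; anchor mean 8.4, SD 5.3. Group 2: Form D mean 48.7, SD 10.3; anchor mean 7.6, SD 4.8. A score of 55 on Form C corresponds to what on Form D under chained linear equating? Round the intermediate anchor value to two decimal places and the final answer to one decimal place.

60.1

Form C → anchor (Group 1): v = (5.3/8.7)(55 − 47.6) + 8.4 = 12.91
anchor → Form D (Group 2): y = (10.3/4.8)(12.91 − 7.6) + 48.7 = 60.1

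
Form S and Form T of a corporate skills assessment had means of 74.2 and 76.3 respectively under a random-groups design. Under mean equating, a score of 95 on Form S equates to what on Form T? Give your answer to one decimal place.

97.1

Mean equating: y = x + (M_Y − M_X) = 95 + (76.3 − 74.2) = 97.1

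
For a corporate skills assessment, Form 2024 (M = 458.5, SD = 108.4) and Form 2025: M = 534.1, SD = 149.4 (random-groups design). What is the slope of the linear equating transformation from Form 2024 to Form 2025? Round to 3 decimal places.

A = SD_Y / SD_X = 149.4 / 108.4 = 1.378

1.378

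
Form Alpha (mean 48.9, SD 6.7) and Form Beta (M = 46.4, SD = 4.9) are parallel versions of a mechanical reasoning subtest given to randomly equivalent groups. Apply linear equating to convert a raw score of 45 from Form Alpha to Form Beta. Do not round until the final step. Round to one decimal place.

Linear equating: y = (SD_Y/SD_X)(x − M_X) + M_Y
y = (4.9/6.7)(45 − 48.9) + 46.4
y = 0.731343 × -3.9 + 46.4 = -2.8522 + 46.4 = 43.5

43.5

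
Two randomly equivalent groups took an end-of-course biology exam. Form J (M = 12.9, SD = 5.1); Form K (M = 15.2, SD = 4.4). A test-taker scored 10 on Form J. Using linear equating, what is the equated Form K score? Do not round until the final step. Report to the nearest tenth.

Linear equating: y = (SD_Y/SD_X)(x − M_X) + M_Y
y = (4.4/5.1)(10 − 12.9) + 15.2
y = 0.862745 × -2.9 + 15.2 = -2.5020 + 15.2 = 12.7

12.7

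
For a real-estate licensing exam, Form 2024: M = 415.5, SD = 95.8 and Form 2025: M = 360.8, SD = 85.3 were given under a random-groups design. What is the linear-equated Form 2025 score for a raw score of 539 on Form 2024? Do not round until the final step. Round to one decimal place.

Linear equating: y = (SD_Y/SD_X)(x − M_X) + M_Y
y = (85.3/95.8)(539 − 415.5) + 360.8
y = 0.890397 × 123.5 + 360.8 = 109.9640 + 360.8 = 470.8

470.8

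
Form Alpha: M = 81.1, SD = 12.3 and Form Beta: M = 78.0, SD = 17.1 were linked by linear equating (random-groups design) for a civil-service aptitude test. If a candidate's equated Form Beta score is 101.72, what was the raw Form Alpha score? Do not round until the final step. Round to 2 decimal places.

98.16

Invert y = (SD_Y/SD_X)(x − M_X) + M_Y:
x = (SD_X/SD_Y)(y − M_Y) + M_X = (12.3/17.1)(101.72 − 78.0) + 81.1
x = 0.719298 × 23.720 + 81.1 = 98.16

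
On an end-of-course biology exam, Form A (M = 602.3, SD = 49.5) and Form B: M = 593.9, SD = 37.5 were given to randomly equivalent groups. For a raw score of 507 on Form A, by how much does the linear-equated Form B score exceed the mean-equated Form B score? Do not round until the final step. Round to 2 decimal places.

Mean-equated: 507 + (593.9 − 602.3) = 498.60
Linear-equated: (37.5/49.5)(507 − 602.3) + 593.9 = 521.703
Difference = 521.703 − 498.60 = 23.10

23.10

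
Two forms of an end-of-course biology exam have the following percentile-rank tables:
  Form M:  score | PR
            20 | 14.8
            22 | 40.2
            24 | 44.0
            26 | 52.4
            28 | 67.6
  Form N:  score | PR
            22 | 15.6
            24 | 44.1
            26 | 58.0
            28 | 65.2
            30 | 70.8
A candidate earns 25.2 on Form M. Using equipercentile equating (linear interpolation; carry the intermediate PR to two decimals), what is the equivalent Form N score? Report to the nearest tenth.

PR of 25.2 on Form M: 44.0 + (25.2 − 24)/(26 − 24) × (52.4 − 44.0) = 49.04
On Form N, PR 49.04 falls between score 24 (PR 44.1) and 26 (PR 58.0).
Interpolate: 24 + (49.04 − 44.1)/(58.0 − 44.1) × (26 − 24) = 24.7

24.7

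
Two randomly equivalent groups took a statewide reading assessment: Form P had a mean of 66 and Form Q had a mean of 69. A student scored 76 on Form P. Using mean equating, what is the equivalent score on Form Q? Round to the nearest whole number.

79

Mean equating: y = x + (M_Y − M_X) = 76 + (69 − 66) = 79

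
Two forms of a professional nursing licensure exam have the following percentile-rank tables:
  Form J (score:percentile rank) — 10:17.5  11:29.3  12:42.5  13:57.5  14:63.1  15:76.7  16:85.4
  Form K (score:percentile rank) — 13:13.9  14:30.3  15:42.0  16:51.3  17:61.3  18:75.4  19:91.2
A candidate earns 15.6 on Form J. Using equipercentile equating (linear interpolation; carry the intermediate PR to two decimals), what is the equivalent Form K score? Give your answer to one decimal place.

PR of 15.6 on Form J: 76.7 + (15.6 − 15)/(16 − 15) × (85.4 − 76.7) = 81.92
On Form K, PR 81.92 falls between score 18 (PR 75.4) and 19 (PR 91.2).
Interpolate: 18 + (81.92 − 75.4)/(91.2 − 75.4) × (19 − 18) = 18.4

18.4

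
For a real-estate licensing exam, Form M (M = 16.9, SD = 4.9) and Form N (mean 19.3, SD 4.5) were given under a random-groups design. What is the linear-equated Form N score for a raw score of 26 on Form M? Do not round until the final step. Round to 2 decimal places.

Linear equating: y = (SD_Y/SD_X)(x − M_X) + M_Y
y = (4.5/4.9)(26 − 16.9) + 19.3
y = 0.918367 × 9.1 + 19.3 = 8.3571 + 19.3 = 27.66

27.66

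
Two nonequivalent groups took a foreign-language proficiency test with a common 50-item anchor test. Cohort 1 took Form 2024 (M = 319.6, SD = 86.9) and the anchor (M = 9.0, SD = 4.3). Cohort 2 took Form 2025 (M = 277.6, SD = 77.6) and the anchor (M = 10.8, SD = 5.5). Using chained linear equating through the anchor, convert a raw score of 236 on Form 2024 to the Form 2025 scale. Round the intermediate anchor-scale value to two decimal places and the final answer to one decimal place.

193.8

Form 2024 → anchor (Cohort 1): v = (4.3/86.9)(236 − 319.6) + 9.0 = 4.86
anchor → Form 2025 (Cohort 2): y = (77.6/5.5)(4.86 − 10.8) + 277.6 = 193.8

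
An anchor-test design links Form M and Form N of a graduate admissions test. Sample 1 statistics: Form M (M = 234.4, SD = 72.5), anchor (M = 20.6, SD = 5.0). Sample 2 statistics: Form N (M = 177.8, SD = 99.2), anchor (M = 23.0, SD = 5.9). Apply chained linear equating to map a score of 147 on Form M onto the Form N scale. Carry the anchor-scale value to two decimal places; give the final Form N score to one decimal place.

Form M → anchor (Sample 1): v = (5.0/72.5)(147 − 234.4) + 20.6 = 14.57
anchor → Form N (Sample 2): y = (99.2/5.9)(14.57 − 23.0) + 177.8 = 36.1

36.1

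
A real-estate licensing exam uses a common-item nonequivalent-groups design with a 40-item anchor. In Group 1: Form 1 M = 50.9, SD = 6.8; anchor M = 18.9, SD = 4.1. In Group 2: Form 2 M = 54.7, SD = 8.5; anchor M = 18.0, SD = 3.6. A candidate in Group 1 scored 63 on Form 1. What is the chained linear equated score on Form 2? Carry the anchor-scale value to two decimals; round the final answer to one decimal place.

Form 1 → anchor (Group 1): v = (4.1/6.8)(63 − 50.9) + 18.9 = 26.20
anchor → Form 2 (Group 2): y = (8.5/3.6)(26.20 − 18.0) + 54.7 = 74.1

74.1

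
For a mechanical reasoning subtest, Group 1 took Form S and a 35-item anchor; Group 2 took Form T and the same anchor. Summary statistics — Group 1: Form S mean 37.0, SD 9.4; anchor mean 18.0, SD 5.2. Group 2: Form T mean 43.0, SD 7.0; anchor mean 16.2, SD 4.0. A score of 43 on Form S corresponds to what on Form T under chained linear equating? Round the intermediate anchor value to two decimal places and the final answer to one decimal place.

52.0

Form S → anchor (Group 1): v = (5.2/9.4)(43 − 37.0) + 18.0 = 21.32
anchor → Form T (Group 2): y = (7.0/4.0)(21.32 − 16.2) + 43.0 = 52.0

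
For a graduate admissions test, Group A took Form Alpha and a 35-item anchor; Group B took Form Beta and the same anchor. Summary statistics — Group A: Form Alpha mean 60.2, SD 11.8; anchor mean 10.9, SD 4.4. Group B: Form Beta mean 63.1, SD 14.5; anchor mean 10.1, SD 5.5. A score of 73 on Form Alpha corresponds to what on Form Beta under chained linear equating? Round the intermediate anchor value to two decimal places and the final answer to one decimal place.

77.8

Form Alpha → anchor (Group A): v = (4.4/11.8)(73 − 60.2) + 10.9 = 15.67
anchor → Form Beta (Group B): y = (14.5/5.5)(15.67 − 10.1) + 63.1 = 77.8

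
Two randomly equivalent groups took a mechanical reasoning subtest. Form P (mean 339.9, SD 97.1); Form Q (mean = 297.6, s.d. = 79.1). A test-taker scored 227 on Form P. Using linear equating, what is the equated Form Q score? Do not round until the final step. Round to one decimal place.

205.6

Linear equating: y = (SD_Y/SD_X)(x − M_X) + M_Y
y = (79.1/97.1)(227 − 339.9) + 297.6
y = 0.814624 × -112.9 + 297.6 = -91.9711 + 297.6 = 205.6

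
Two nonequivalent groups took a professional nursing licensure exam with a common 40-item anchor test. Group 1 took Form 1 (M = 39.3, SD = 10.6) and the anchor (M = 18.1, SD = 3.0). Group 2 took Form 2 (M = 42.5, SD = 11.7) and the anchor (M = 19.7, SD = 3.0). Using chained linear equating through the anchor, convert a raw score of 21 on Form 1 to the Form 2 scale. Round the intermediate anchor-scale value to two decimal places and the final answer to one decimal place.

Form 1 → anchor (Group 1): v = (3.0/10.6)(21 − 39.3) + 18.1 = 12.92
anchor → Form 2 (Group 2): y = (11.7/3.0)(12.92 − 19.7) + 42.5 = 16.1

16.1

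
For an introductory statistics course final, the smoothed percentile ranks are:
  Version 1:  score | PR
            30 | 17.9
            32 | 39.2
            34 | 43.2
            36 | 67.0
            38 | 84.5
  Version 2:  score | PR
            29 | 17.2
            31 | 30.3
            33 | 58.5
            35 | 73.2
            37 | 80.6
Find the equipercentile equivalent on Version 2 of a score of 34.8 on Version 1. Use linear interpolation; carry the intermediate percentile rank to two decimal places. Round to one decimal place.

32.6

PR of 34.8 on Version 1: 43.2 + (34.8 − 34)/(36 − 34) × (67.0 − 43.2) = 52.72
On Version 2, PR 52.72 falls between score 31 (PR 30.3) and 33 (PR 58.5).
Interpolate: 31 + (52.72 − 30.3)/(58.5 − 30.3) × (33 − 31) = 32.6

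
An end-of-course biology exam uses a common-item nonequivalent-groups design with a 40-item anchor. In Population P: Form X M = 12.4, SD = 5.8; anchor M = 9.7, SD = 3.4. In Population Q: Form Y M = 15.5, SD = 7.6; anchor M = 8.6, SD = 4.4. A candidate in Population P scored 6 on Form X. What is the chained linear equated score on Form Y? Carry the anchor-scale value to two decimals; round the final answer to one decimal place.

Form X → anchor (Population P): v = (3.4/5.8)(6 − 12.4) + 9.7 = 5.95
anchor → Form Y (Population Q): y = (7.6/4.4)(5.95 − 8.6) + 15.5 = 10.9

10.9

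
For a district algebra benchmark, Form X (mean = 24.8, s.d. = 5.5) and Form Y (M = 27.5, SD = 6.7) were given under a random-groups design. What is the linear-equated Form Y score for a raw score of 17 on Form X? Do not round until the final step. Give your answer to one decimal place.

Linear equating: y = (SD_Y/SD_X)(x − M_X) + M_Y
y = (6.7/5.5)(17 − 24.8) + 27.5
y = 1.218182 × -7.8 + 27.5 = -9.5018 + 27.5 = 18.0

18.0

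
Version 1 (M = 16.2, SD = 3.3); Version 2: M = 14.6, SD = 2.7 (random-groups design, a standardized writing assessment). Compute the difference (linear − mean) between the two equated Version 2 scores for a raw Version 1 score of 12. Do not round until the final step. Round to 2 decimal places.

Mean-equated: 12 + (14.6 − 16.2) = 10.40
Linear-equated: (2.7/3.3)(12 − 16.2) + 14.6 = 11.164
Difference = 11.164 − 10.40 = 0.76

0.76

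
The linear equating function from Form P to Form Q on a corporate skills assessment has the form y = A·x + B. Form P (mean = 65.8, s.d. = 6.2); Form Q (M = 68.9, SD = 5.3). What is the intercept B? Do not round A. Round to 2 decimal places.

12.65

A = SD_Y / SD_X = 5.3 / 6.2 = 0.854839
B = M_Y − A·M_X = 68.9 − 0.854839 × 65.8 = 12.65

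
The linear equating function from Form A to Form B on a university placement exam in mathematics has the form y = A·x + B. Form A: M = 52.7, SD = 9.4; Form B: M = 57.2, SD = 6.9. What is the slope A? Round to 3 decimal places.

A = SD_Y / SD_X = 6.9 / 9.4 = 0.734

0.734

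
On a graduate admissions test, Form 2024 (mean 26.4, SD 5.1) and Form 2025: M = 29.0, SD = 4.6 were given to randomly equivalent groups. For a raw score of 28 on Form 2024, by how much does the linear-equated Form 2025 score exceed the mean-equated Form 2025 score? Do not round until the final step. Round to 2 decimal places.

-0.16

Mean-equated: 28 + (29.0 − 26.4) = 30.60
Linear-equated: (4.6/5.1)(28 − 26.4) + 29.0 = 30.443
Difference = 30.443 − 30.60 = -0.16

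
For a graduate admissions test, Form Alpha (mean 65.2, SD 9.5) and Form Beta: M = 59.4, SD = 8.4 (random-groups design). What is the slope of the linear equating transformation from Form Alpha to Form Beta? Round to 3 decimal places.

0.884

A = SD_Y / SD_X = 8.4 / 9.5 = 0.884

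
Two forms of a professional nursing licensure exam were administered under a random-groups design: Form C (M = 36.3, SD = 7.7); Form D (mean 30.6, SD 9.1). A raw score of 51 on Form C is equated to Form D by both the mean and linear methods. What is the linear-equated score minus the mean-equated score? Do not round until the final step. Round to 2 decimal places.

Mean-equated: 51 + (30.6 − 36.3) = 45.30
Linear-equated: (9.1/7.7)(51 − 36.3) + 30.6 = 47.973
Difference = 47.973 − 45.30 = 2.67

2.67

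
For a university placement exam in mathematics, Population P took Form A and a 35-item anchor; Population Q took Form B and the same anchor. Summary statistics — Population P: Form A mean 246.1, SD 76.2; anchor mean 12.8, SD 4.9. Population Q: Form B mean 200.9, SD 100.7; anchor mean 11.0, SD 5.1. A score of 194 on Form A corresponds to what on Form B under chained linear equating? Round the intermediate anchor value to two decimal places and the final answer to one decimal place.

Form A → anchor (Population P): v = (4.9/76.2)(194 − 246.1) + 12.8 = 9.45
anchor → Form B (Population Q): y = (100.7/5.1)(9.45 − 11.0) + 200.9 = 170.3

170.3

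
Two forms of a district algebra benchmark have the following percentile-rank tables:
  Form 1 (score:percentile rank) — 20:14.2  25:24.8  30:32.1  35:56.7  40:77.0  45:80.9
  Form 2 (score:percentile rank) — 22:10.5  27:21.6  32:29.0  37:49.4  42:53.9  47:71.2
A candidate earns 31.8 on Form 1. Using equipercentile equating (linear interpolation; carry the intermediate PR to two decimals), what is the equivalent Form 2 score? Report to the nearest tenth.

PR of 31.8 on Form 1: 32.1 + (31.8 − 30)/(35 − 30) × (56.7 − 32.1) = 40.96
On Form 2, PR 40.96 falls between score 32 (PR 29.0) and 37 (PR 49.4).
Interpolate: 32 + (40.96 − 29.0)/(49.4 − 29.0) × (37 − 32) = 34.9

34.9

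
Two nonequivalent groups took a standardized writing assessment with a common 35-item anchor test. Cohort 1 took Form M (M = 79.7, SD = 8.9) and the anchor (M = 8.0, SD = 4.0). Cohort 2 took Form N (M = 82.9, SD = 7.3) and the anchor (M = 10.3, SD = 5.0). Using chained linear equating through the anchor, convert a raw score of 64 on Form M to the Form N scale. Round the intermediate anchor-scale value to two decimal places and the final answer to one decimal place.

Form M → anchor (Cohort 1): v = (4.0/8.9)(64 − 79.7) + 8.0 = 0.94
anchor → Form N (Cohort 2): y = (7.3/5.0)(0.94 − 10.3) + 82.9 = 69.2

69.2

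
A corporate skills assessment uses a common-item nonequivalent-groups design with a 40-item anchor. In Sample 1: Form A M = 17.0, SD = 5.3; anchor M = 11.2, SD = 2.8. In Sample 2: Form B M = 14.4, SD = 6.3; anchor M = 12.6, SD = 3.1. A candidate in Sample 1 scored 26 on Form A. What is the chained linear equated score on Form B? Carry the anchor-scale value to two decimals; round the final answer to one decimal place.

Form A → anchor (Sample 1): v = (2.8/5.3)(26 − 17.0) + 11.2 = 15.95
anchor → Form B (Sample 2): y = (6.3/3.1)(15.95 − 12.6) + 14.4 = 21.2

21.2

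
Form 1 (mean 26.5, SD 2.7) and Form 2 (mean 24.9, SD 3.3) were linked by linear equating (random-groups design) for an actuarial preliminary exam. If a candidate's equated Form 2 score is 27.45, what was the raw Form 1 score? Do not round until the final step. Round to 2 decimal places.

28.59

Invert y = (SD_Y/SD_X)(x − M_X) + M_Y:
x = (SD_X/SD_Y)(y − M_Y) + M_X = (2.7/3.3)(27.45 − 24.9) + 26.5
x = 0.818182 × 2.550 + 26.5 = 28.59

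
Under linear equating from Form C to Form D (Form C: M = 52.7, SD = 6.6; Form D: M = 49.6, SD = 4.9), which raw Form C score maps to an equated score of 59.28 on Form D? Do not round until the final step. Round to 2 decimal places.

65.74

Invert y = (SD_Y/SD_X)(x − M_X) + M_Y:
x = (SD_X/SD_Y)(y − M_Y) + M_X = (6.6/4.9)(59.28 − 49.6) + 52.7
x = 1.346939 × 9.680 + 52.7 = 65.74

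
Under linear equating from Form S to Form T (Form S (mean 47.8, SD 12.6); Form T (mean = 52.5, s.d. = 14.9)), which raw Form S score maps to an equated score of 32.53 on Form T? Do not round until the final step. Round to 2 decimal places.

Invert y = (SD_Y/SD_X)(x − M_X) + M_Y:
x = (SD_X/SD_Y)(y − M_Y) + M_X = (12.6/14.9)(32.53 − 52.5) + 47.8
x = 0.845638 × -19.970 + 47.8 = 30.91

30.91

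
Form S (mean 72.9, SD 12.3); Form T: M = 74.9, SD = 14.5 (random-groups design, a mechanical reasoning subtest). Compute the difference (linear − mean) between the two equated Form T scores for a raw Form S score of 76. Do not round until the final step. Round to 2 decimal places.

0.55

Mean-equated: 76 + (74.9 − 72.9) = 78.00
Linear-equated: (14.5/12.3)(76 − 72.9) + 74.9 = 78.554
Difference = 78.554 − 78.00 = 0.55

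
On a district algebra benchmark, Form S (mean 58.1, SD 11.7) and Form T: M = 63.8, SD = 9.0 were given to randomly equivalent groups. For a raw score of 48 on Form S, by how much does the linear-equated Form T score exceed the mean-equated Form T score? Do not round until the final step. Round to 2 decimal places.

Mean-equated: 48 + (63.8 − 58.1) = 53.70
Linear-equated: (9.0/11.7)(48 − 58.1) + 63.8 = 56.031
Difference = 56.031 − 53.70 = 2.33

2.33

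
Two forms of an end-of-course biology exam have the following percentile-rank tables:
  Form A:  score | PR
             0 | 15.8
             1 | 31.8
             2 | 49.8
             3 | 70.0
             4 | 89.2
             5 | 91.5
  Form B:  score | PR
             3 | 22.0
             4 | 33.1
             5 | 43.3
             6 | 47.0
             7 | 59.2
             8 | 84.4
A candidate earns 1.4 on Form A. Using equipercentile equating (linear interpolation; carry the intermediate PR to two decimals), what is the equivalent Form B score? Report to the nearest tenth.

4.6

PR of 1.4 on Form A: 31.8 + (1.4 − 1)/(2 − 1) × (49.8 − 31.8) = 39.00
On Form B, PR 39.00 falls between score 4 (PR 33.1) and 5 (PR 43.3).
Interpolate: 4 + (39.00 − 33.1)/(43.3 − 33.1) × (5 − 4) = 4.6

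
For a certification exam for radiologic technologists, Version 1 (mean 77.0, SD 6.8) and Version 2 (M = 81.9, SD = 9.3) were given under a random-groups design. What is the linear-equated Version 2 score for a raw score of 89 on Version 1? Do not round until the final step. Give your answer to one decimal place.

Linear equating: y = (SD_Y/SD_X)(x − M_X) + M_Y
y = (9.3/6.8)(89 − 77.0) + 81.9
y = 1.367647 × 12.0 + 81.9 = 16.4118 + 81.9 = 98.3

98.3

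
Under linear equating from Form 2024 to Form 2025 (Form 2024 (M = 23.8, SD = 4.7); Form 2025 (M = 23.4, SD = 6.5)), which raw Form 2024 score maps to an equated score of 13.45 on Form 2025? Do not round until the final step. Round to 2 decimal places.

Invert y = (SD_Y/SD_X)(x − M_X) + M_Y:
x = (SD_X/SD_Y)(y − M_Y) + M_X = (4.7/6.5)(13.45 − 23.4) + 23.8
x = 0.723077 × -9.950 + 23.8 = 16.61

16.61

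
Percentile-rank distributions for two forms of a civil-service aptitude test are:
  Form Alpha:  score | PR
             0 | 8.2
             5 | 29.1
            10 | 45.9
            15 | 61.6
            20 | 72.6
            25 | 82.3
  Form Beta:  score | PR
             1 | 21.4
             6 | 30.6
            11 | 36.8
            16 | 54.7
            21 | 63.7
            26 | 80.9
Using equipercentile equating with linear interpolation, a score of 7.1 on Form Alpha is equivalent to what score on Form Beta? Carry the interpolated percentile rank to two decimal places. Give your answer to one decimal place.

10.5

PR of 7.1 on Form Alpha: 29.1 + (7.1 − 5)/(10 − 5) × (45.9 − 29.1) = 36.16
On Form Beta, PR 36.16 falls between score 6 (PR 30.6) and 11 (PR 36.8).
Interpolate: 6 + (36.16 − 30.6)/(36.8 − 30.6) × (11 − 6) = 10.5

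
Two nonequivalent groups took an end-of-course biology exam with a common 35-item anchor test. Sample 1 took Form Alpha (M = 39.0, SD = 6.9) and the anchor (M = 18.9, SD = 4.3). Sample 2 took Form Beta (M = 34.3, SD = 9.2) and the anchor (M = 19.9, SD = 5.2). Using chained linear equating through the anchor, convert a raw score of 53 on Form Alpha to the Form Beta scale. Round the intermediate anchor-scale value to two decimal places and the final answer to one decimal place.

48.0

Form Alpha → anchor (Sample 1): v = (4.3/6.9)(53 − 39.0) + 18.9 = 27.62
anchor → Form Beta (Sample 2): y = (9.2/5.2)(27.62 − 19.9) + 34.3 = 48.0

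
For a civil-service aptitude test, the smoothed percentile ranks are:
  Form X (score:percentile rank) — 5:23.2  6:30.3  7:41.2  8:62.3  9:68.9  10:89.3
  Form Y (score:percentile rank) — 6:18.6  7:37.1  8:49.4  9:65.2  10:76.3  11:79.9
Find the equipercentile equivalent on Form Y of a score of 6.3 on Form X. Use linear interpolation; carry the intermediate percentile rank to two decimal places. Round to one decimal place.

PR of 6.3 on Form X: 30.3 + (6.3 − 6)/(7 − 6) × (41.2 − 30.3) = 33.57
On Form Y, PR 33.57 falls between score 6 (PR 18.6) and 7 (PR 37.1).
Interpolate: 6 + (33.57 − 18.6)/(37.1 − 18.6) × (7 − 6) = 6.8

6.8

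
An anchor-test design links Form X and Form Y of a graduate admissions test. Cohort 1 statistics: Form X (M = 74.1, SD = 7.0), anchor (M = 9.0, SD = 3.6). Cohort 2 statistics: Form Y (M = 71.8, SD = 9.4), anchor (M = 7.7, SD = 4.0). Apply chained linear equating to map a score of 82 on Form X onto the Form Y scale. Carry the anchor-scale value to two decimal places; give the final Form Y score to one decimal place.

Form X → anchor (Cohort 1): v = (3.6/7.0)(82 − 74.1) + 9.0 = 13.06
anchor → Form Y (Cohort 2): y = (9.4/4.0)(13.06 − 7.7) + 71.8 = 84.4

84.4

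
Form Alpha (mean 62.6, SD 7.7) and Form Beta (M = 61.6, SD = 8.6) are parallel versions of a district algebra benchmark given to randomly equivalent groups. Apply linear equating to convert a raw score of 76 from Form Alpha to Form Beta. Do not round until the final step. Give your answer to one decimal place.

76.6

Linear equating: y = (SD_Y/SD_X)(x − M_X) + M_Y
y = (8.6/7.7)(76 − 62.6) + 61.6
y = 1.116883 × 13.4 + 61.6 = 14.9662 + 61.6 = 76.6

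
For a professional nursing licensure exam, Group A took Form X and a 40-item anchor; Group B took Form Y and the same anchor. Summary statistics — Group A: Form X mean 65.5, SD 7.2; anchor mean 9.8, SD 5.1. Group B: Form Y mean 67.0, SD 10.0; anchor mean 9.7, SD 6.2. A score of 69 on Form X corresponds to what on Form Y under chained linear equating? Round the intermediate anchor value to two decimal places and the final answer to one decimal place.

71.2

Form X → anchor (Group A): v = (5.1/7.2)(69 − 65.5) + 9.8 = 12.28
anchor → Form Y (Group B): y = (10.0/6.2)(12.28 − 9.7) + 67.0 = 71.2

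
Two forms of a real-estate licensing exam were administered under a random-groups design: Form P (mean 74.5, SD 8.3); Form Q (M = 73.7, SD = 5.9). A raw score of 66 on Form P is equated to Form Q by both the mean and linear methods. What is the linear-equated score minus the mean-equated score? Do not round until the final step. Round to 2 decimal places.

2.46

Mean-equated: 66 + (73.7 − 74.5) = 65.20
Linear-equated: (5.9/8.3)(66 − 74.5) + 73.7 = 67.658
Difference = 67.658 − 65.20 = 2.46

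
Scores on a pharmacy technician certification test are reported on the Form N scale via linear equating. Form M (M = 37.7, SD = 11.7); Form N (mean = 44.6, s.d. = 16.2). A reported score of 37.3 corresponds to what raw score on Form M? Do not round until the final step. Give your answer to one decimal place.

32.4

Invert y = (SD_Y/SD_X)(x − M_X) + M_Y:
x = (SD_X/SD_Y)(y − M_Y) + M_X = (11.7/16.2)(37.3 − 44.6) + 37.7
x = 0.722222 × -7.300 + 37.7 = 32.4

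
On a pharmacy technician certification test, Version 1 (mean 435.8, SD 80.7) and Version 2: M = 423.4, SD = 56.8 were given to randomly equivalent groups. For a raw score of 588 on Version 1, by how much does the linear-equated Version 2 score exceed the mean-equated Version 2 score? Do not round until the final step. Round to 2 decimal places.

Mean-equated: 588 + (423.4 − 435.8) = 575.60
Linear-equated: (56.8/80.7)(588 − 435.8) + 423.4 = 530.525
Difference = 530.525 − 575.60 = -45.08

-45.08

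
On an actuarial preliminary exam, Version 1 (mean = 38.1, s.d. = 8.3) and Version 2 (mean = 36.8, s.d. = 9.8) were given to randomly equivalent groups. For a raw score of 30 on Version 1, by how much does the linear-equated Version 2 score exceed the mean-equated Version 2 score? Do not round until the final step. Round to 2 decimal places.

-1.46

Mean-equated: 30 + (36.8 − 38.1) = 28.70
Linear-equated: (9.8/8.3)(30 − 38.1) + 36.8 = 27.236
Difference = 27.236 − 28.70 = -1.46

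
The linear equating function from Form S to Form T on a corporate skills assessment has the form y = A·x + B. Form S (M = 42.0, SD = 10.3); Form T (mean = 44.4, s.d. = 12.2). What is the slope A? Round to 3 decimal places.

1.184

A = SD_Y / SD_X = 12.2 / 10.3 = 1.184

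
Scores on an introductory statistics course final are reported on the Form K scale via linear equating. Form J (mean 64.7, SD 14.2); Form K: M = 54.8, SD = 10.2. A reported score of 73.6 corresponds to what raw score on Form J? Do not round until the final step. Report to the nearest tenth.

Invert y = (SD_Y/SD_X)(x − M_X) + M_Y:
x = (SD_X/SD_Y)(y − M_Y) + M_X = (14.2/10.2)(73.6 − 54.8) + 64.7
x = 1.392157 × 18.800 + 64.7 = 90.9

90.9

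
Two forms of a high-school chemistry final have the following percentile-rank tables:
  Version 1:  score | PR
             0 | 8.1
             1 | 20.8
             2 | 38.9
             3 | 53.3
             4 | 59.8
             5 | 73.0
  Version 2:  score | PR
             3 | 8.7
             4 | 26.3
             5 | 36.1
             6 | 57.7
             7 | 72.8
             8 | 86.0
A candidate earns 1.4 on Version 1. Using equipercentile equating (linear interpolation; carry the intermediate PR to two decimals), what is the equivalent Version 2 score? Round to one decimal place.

PR of 1.4 on Version 1: 20.8 + (1.4 − 1)/(2 − 1) × (38.9 − 20.8) = 28.04
On Version 2, PR 28.04 falls between score 4 (PR 26.3) and 5 (PR 36.1).
Interpolate: 4 + (28.04 − 26.3)/(36.1 − 26.3) × (5 − 4) = 4.2

4.2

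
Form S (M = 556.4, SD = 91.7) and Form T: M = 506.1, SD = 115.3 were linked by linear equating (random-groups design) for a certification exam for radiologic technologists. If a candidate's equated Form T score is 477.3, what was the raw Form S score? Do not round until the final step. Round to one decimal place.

533.5

Invert y = (SD_Y/SD_X)(x − M_X) + M_Y:
x = (SD_X/SD_Y)(y − M_Y) + M_X = (91.7/115.3)(477.3 − 506.1) + 556.4
x = 0.795317 × -28.800 + 556.4 = 533.5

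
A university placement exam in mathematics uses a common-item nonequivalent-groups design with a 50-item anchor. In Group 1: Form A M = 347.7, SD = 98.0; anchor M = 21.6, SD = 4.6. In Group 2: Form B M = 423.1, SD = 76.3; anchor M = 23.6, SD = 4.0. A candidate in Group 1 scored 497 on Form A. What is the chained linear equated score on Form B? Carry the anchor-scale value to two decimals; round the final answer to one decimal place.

Form A → anchor (Group 1): v = (4.6/98.0)(497 − 347.7) + 21.6 = 28.61
anchor → Form B (Group 2): y = (76.3/4.0)(28.61 − 23.6) + 423.1 = 518.7

518.7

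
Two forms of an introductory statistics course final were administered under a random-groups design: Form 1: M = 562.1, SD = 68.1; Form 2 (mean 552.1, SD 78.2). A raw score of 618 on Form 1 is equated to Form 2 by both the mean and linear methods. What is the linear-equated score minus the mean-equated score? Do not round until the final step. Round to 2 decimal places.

Mean-equated: 618 + (552.1 − 562.1) = 608.00
Linear-equated: (78.2/68.1)(618 − 562.1) + 552.1 = 616.291
Difference = 616.291 − 608.00 = 8.29

8.29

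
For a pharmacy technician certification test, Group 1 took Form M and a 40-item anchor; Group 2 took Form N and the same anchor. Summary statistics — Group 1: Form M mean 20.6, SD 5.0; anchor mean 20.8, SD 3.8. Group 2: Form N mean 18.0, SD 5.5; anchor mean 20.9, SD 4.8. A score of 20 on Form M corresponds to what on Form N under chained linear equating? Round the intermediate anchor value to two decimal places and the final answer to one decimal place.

17.4

Form M → anchor (Group 1): v = (3.8/5.0)(20 − 20.6) + 20.8 = 20.34
anchor → Form N (Group 2): y = (5.5/4.8)(20.34 − 20.9) + 18.0 = 17.4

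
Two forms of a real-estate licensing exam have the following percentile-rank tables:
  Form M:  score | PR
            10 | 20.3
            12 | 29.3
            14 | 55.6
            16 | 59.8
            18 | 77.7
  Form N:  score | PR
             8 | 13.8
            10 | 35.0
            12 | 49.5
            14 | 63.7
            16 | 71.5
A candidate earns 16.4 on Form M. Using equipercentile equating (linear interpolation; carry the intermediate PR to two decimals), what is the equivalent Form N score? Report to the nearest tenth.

PR of 16.4 on Form M: 59.8 + (16.4 − 16)/(18 − 16) × (77.7 − 59.8) = 63.38
On Form N, PR 63.38 falls between score 12 (PR 49.5) and 14 (PR 63.7).
Interpolate: 12 + (63.38 − 49.5)/(63.7 − 49.5) × (14 − 12) = 14.0

14.0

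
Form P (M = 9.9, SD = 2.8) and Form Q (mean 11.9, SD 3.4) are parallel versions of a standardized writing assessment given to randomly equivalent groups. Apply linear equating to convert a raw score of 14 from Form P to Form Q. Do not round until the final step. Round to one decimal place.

16.9

Linear equating: y = (SD_Y/SD_X)(x − M_X) + M_Y
y = (3.4/2.8)(14 − 9.9) + 11.9
y = 1.214286 × 4.1 + 11.9 = 4.9786 + 11.9 = 16.9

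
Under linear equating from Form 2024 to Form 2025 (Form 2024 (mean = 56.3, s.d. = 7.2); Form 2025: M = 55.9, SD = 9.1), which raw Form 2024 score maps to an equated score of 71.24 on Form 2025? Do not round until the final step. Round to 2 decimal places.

68.44

Invert y = (SD_Y/SD_X)(x − M_X) + M_Y:
x = (SD_X/SD_Y)(y − M_Y) + M_X = (7.2/9.1)(71.24 − 55.9) + 56.3
x = 0.791209 × 15.340 + 56.3 = 68.44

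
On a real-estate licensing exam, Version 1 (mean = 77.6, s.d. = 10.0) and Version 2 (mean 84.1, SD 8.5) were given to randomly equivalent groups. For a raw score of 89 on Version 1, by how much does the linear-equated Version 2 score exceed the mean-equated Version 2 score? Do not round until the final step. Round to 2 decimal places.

-1.71

Mean-equated: 89 + (84.1 − 77.6) = 95.50
Linear-equated: (8.5/10.0)(89 − 77.6) + 84.1 = 93.790
Difference = 93.790 − 95.50 = -1.71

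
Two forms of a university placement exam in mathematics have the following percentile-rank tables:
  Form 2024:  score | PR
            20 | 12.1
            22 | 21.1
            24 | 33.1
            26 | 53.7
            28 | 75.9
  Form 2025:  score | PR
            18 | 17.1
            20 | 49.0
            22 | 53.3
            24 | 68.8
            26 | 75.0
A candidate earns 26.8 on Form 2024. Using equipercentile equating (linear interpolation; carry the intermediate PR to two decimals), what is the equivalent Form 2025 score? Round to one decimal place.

PR of 26.8 on Form 2024: 53.7 + (26.8 − 26)/(28 − 26) × (75.9 − 53.7) = 62.58
On Form 2025, PR 62.58 falls between score 22 (PR 53.3) and 24 (PR 68.8).
Interpolate: 22 + (62.58 − 53.3)/(68.8 − 53.3) × (24 − 22) = 23.2

23.2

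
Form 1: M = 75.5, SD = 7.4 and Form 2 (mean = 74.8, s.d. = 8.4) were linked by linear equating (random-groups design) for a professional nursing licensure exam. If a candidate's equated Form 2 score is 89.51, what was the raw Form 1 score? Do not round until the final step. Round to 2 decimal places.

88.46

Invert y = (SD_Y/SD_X)(x − M_X) + M_Y:
x = (SD_X/SD_Y)(y − M_Y) + M_X = (7.4/8.4)(89.51 − 74.8) + 75.5
x = 0.880952 × 14.710 + 75.5 = 88.46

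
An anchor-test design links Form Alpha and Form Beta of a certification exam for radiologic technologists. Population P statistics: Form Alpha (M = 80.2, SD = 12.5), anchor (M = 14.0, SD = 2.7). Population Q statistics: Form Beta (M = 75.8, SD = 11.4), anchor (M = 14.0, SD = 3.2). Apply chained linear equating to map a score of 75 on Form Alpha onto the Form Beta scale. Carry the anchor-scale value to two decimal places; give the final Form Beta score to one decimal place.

Form Alpha → anchor (Population P): v = (2.7/12.5)(75 − 80.2) + 14.0 = 12.88
anchor → Form Beta (Population Q): y = (11.4/3.2)(12.88 − 14.0) + 75.8 = 71.8

71.8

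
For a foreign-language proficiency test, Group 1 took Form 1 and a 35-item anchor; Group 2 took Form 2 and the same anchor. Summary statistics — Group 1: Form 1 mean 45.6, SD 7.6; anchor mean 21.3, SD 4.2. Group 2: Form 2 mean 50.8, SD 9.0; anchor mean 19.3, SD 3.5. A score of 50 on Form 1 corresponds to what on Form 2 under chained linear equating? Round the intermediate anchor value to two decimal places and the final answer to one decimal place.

62.2

Form 1 → anchor (Group 1): v = (4.2/7.6)(50 − 45.6) + 21.3 = 23.73
anchor → Form 2 (Group 2): y = (9.0/3.5)(23.73 − 19.3) + 50.8 = 62.2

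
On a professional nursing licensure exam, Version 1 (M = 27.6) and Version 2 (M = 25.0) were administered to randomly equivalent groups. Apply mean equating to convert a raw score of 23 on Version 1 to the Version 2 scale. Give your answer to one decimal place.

Mean equating: y = x + (M_Y − M_X) = 23 + (25.0 − 27.6) = 20.4

20.4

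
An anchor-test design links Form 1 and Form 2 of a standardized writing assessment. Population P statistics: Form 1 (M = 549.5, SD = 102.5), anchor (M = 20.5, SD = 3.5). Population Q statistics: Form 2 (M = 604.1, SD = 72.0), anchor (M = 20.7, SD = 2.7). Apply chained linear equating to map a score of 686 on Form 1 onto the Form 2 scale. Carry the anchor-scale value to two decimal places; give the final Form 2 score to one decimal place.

Form 1 → anchor (Population P): v = (3.5/102.5)(686 − 549.5) + 20.5 = 25.16
anchor → Form 2 (Population Q): y = (72.0/2.7)(25.16 − 20.7) + 604.1 = 723.0

723.0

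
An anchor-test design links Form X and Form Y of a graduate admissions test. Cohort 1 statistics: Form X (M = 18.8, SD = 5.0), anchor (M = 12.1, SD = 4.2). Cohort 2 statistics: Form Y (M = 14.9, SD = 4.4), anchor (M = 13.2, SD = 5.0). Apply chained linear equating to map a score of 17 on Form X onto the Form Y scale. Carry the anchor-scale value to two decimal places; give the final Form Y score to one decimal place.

12.6

Form X → anchor (Cohort 1): v = (4.2/5.0)(17 − 18.8) + 12.1 = 10.59
anchor → Form Y (Cohort 2): y = (4.4/5.0)(10.59 − 13.2) + 14.9 = 12.6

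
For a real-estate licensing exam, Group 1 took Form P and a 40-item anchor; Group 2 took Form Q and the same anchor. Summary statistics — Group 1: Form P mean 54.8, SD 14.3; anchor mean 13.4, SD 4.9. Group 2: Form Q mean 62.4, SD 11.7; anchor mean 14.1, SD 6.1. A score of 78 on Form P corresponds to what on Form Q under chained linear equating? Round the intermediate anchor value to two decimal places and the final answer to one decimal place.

76.3

Form P → anchor (Group 1): v = (4.9/14.3)(78 − 54.8) + 13.4 = 21.35
anchor → Form Q (Group 2): y = (11.7/6.1)(21.35 − 14.1) + 62.4 = 76.3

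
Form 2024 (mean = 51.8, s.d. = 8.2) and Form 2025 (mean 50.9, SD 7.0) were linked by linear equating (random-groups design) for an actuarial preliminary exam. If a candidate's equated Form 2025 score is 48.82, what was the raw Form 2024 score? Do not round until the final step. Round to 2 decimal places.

49.36

Invert y = (SD_Y/SD_X)(x − M_X) + M_Y:
x = (SD_X/SD_Y)(y − M_Y) + M_X = (8.2/7.0)(48.82 − 50.9) + 51.8
x = 1.171429 × -2.080 + 51.8 = 49.36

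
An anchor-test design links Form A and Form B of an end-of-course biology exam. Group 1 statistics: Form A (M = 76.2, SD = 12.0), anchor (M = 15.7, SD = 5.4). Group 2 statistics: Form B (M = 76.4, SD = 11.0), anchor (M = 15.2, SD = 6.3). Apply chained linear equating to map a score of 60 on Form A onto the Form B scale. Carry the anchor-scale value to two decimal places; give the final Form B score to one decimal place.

64.5

Form A → anchor (Group 1): v = (5.4/12.0)(60 − 76.2) + 15.7 = 8.41
anchor → Form B (Group 2): y = (11.0/6.3)(8.41 − 15.2) + 76.4 = 64.5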